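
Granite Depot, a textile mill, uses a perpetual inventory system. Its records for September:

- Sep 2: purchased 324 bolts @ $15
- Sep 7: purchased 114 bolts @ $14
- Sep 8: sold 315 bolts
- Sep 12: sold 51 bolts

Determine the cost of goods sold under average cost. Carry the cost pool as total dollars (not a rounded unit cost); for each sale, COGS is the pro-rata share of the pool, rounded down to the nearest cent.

After Sep 2: 324 on hand, pool $4,860.00 (≈ $15.0000 each)
After Sep 7: 438 on hand, pool $6,456.00 (≈ $14.7397 each)
Sep 8, sell 315: 315/438 × $6,456.00 → $4,643.01
Sep 12, sell 51: 51/123 × $1,812.99 → $751.72
Total COGS = $4,643.01 + $751.72 = $5,394.73
Ending inventory (cost pool remaining) = $1,061.27
Check: goods available $6,456.00 = COGS $5,394.73 + ending $1,061.27

COGS = $5,394.73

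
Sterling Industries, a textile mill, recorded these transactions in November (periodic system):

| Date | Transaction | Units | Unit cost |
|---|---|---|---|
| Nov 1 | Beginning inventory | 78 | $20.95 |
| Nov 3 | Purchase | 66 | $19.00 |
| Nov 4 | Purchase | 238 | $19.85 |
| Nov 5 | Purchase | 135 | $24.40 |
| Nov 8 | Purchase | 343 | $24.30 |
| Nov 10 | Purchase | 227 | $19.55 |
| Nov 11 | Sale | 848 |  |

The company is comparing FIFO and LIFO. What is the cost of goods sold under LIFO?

FIFO COGS: 78 @ $20.95 + 66 @ $19.00 + 238 @ $19.85 + 135 @ $24.40 + 331 @ $24.30 = $18,949.70
LIFO COGS: 227 @ $19.55 + 343 @ $24.30 + 135 @ $24.40 + 143 @ $19.85 = $18,905.30

COGS = $18,905.30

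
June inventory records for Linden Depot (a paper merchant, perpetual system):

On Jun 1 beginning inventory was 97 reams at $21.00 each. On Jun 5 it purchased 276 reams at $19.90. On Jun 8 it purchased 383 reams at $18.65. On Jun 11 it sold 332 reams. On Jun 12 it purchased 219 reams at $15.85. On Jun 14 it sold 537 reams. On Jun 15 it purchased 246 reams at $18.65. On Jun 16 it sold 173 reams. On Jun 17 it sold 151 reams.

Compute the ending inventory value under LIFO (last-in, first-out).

Ending inventory = $588.00

Jun 11, 332 sold [LIFO — newest first]: 332 @ $18.65 = $6,191.80
Jun 14, 537 sold [LIFO — newest first]: 219 @ $15.85 + 51 @ $18.65 + 267 @ $19.90 = $9,735.60
Jun 16, 173 sold [LIFO — newest first]: 173 @ $18.65 = $3,226.45
Jun 17, 151 sold [LIFO — newest first]: 73 @ $18.65 + 9 @ $19.90 + 69 @ $21.00 = $2,989.55
Total COGS = $6,191.80 + $9,735.60 + $3,226.45 + $2,989.55 = $22,143.40
Ending inventory: 28 @ $21.00 = $588.00
Check: goods available $22,731.40 = COGS $22,143.40 + ending $588.00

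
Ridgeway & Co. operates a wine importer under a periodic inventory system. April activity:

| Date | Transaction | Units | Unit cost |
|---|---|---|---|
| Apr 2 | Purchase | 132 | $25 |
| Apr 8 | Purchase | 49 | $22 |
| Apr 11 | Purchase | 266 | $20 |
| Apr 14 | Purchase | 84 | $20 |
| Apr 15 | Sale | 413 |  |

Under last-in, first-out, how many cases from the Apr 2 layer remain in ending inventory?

118

Apr 15, 413 sold [LIFO — newest first]: 84 @ $20 + 266 @ $20 + 49 @ $22 + 14 @ $25 = $8,428
Ending inventory: 118 @ $25 = $2,950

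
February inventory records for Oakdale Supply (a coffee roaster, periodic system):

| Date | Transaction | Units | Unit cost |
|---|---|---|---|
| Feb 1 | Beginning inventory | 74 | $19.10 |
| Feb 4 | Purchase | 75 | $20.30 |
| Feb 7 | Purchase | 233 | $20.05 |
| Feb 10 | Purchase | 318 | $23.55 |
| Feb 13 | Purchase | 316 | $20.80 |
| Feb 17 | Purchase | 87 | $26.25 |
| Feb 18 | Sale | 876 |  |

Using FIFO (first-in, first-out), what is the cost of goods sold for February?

Feb 18, 876 sold [FIFO — oldest first]: 74 @ $19.10 + 75 @ $20.30 + 233 @ $20.05 + 318 @ $23.55 + 176 @ $20.80 = $18,757.25
Ending inventory: 140 @ $20.80 + 87 @ $26.25 = $5,195.75
Check: goods available $23,953.00 = COGS $18,757.25 + ending $5,195.75

COGS = $18,757.25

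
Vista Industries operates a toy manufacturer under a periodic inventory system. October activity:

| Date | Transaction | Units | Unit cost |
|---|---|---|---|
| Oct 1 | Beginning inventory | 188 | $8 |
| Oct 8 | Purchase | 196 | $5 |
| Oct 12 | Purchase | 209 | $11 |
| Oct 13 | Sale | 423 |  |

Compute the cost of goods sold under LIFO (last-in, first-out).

COGS = $3,423

Oct 13, 423 sold [LIFO — newest first]: 209 @ $11 + 196 @ $5 + 18 @ $8 = $3,423
Ending inventory: 170 @ $8 = $1,360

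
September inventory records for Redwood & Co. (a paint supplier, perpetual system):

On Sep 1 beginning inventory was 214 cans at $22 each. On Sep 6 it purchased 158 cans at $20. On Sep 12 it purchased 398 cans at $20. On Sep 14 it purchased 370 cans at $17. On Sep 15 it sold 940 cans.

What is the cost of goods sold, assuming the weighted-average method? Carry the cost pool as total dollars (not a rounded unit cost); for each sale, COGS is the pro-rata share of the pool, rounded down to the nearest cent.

COGS = $18,237.64

After Sep 1: 214 on hand, pool $4,708.00 (≈ $22.0000 each)
After Sep 6: 372 on hand, pool $7,868.00 (≈ $21.1505 each)
After Sep 12: 770 on hand, pool $15,828.00 (≈ $20.5558 each)
After Sep 14: 1140 on hand, pool $22,118.00 (≈ $19.4018 each)
Sep 15, sell 940: 940/1140 × $22,118.00 → $18,237.64
Ending inventory (cost pool remaining) = $3,880.36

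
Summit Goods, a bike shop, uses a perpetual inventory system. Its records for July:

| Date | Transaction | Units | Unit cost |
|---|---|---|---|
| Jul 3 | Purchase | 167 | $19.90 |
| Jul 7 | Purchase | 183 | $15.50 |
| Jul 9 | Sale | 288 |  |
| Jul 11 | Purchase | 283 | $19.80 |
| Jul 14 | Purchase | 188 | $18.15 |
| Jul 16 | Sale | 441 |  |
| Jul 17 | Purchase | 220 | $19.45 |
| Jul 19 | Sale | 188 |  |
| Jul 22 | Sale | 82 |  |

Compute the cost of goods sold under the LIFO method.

COGS = $18,618.60

Jul 9, 288 sold [LIFO — newest first]: 183 @ $15.50 + 105 @ $19.90 = $4,926.00
Jul 16, 441 sold [LIFO — newest first]: 188 @ $18.15 + 253 @ $19.80 = $8,421.60
Jul 19, 188 sold [LIFO — newest first]: 188 @ $19.45 = $3,656.60
Jul 22, 82 sold [LIFO — newest first]: 32 @ $19.45 + 30 @ $19.80 + 20 @ $19.90 = $1,614.40
Total COGS = $4,926.00 + $8,421.60 + $3,656.60 + $1,614.40 = $18,618.60
Ending inventory: 42 @ $19.90 = $835.80
Check: goods available $19,454.40 = COGS $18,618.60 + ending $835.80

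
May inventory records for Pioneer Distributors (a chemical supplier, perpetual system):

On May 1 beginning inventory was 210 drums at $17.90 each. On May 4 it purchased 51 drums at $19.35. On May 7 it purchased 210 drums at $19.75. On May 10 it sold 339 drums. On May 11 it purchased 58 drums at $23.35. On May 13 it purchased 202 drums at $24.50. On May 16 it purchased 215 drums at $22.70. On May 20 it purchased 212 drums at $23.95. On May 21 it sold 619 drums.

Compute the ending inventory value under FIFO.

May 10, 339 sold [FIFO — oldest first]: 210 @ $17.90 + 51 @ $19.35 + 78 @ $19.75 = $6,286.35
May 21, 619 sold [FIFO — oldest first]: 132 @ $19.75 + 58 @ $23.35 + 202 @ $24.50 + 215 @ $22.70 + 12 @ $23.95 = $14,078.20
Total COGS = $6,286.35 + $14,078.20 = $20,364.55
Ending inventory: 200 @ $23.95 = $4,790.00
Check: goods available $25,154.55 = COGS $20,364.55 + ending $4,790.00

Ending inventory = $4,790.00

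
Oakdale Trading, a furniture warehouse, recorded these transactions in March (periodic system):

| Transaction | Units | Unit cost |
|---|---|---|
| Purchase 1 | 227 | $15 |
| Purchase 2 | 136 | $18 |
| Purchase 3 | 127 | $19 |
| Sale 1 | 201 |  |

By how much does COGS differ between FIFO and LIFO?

$730

FIFO COGS: 201 @ $15 = $3,015
LIFO COGS: 127 @ $19 + 74 @ $18 = $3,745
Difference = |$3,015 − $3,745| = $730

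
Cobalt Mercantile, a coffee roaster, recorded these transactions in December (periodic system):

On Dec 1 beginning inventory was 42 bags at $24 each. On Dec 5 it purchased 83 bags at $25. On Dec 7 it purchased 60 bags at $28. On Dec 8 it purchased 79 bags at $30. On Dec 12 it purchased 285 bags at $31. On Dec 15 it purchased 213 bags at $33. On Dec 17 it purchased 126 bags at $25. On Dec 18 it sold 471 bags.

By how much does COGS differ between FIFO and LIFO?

$721

FIFO COGS: 42 @ $24 + 83 @ $25 + 60 @ $28 + 79 @ $30 + 207 @ $31 = $13,550
LIFO COGS: 126 @ $25 + 213 @ $33 + 132 @ $31 = $14,271
Difference = |$13,550 − $14,271| = $721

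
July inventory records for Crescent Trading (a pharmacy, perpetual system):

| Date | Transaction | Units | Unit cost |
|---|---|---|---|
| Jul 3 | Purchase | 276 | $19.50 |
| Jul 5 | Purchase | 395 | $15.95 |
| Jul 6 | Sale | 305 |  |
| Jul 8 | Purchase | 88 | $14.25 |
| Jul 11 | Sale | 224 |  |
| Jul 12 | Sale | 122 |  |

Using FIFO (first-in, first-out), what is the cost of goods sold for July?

Jul 6, 305 sold [FIFO — oldest first]: 276 @ $19.50 + 29 @ $15.95 = $5,844.55
Jul 11, 224 sold [FIFO — oldest first]: 224 @ $15.95 = $3,572.80
Jul 12, 122 sold [FIFO — oldest first]: 122 @ $15.95 = $1,945.90
Total COGS = $5,844.55 + $3,572.80 + $1,945.90 = $11,363.25
Ending inventory: 20 @ $15.95 + 88 @ $14.25 = $1,573.00

COGS = $11,363.25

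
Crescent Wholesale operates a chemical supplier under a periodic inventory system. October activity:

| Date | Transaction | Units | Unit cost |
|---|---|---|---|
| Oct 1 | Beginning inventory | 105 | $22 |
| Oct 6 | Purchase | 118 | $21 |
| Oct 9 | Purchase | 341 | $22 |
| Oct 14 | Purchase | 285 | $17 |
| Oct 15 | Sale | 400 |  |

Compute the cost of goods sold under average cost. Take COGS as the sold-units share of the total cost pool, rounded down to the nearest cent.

Oct 15, sell 400: 400/849 × $17,135.00 → $8,073.02
Ending inventory (cost pool remaining) = $9,061.98

COGS = $8,073.02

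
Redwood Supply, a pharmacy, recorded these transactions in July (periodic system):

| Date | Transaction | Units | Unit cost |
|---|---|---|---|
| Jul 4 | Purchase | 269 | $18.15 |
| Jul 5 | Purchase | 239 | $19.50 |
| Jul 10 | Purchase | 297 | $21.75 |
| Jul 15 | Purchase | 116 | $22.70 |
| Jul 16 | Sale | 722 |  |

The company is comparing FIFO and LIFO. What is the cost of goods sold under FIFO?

FIFO COGS: 269 @ $18.15 + 239 @ $19.50 + 214 @ $21.75 = $14,197.35
LIFO COGS: 116 @ $22.70 + 297 @ $21.75 + 239 @ $19.50 + 70 @ $18.15 = $15,023.95

COGS = $14,197.35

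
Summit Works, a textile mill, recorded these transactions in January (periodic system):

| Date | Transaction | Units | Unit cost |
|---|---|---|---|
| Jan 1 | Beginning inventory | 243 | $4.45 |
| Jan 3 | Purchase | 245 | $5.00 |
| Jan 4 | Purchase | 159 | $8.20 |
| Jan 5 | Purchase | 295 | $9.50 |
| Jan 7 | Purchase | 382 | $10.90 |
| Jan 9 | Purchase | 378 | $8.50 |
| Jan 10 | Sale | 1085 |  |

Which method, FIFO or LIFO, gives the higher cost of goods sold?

FIFO COGS: 243 @ $4.45 + 245 @ $5.00 + 159 @ $8.20 + 295 @ $9.50 + 143 @ $10.90 = $7,971.35
LIFO COGS: 378 @ $8.50 + 382 @ $10.90 + 295 @ $9.50 + 30 @ $8.20 = $10,425.30

LIFO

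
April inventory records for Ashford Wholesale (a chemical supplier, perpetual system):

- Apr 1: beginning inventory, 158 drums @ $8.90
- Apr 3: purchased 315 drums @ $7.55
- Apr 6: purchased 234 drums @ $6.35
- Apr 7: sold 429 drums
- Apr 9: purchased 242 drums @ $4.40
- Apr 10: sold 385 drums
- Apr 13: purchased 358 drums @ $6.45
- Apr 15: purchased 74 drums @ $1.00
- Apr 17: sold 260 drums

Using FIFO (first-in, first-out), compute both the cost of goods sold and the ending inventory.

COGS = $7,141.40; ending inventory = $1,576.85

Apr 7, 429 sold [FIFO — oldest first]: 158 @ $8.90 + 271 @ $7.55 = $3,452.25
Apr 10, 385 sold [FIFO — oldest first]: 44 @ $7.55 + 234 @ $6.35 + 107 @ $4.40 = $2,288.90
Apr 17, 260 sold [FIFO — oldest first]: 135 @ $4.40 + 125 @ $6.45 = $1,400.25
Total COGS = $3,452.25 + $2,288.90 + $1,400.25 = $7,141.40
Ending inventory: 233 @ $6.45 + 74 @ $1.00 = $1,576.85
Check: goods available $8,718.25 = COGS $7,141.40 + ending $1,576.85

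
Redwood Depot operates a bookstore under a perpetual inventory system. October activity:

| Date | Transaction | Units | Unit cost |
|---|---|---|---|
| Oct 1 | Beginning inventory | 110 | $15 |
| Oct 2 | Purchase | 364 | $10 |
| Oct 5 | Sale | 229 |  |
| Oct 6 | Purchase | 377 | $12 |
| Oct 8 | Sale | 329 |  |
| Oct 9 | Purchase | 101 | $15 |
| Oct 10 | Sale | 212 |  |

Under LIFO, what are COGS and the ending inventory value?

COGS = $8,959; ending inventory = $2,370

Oct 5, 229 sold [LIFO — newest first]: 229 @ $10 = $2,290
Oct 8, 329 sold [LIFO — newest first]: 329 @ $12 = $3,948
Oct 10, 212 sold [LIFO — newest first]: 101 @ $15 + 48 @ $12 + 63 @ $10 = $2,721
Total COGS = $2,290 + $3,948 + $2,721 = $8,959
Ending inventory: 110 @ $15 + 72 @ $10 = $2,370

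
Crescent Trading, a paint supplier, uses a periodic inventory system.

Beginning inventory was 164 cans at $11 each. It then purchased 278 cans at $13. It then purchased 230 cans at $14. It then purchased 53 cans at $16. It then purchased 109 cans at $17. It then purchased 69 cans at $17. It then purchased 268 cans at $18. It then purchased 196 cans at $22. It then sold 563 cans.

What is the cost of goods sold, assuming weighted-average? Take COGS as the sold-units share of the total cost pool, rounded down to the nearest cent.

COGS = $8,915.74

Sale 1, sell 563: 563/1367 × $21,648.00 → $8,915.74
Ending inventory (cost pool remaining) = $12,732.26
Check: goods available $21,648.00 = COGS $8,915.74 + ending $12,732.26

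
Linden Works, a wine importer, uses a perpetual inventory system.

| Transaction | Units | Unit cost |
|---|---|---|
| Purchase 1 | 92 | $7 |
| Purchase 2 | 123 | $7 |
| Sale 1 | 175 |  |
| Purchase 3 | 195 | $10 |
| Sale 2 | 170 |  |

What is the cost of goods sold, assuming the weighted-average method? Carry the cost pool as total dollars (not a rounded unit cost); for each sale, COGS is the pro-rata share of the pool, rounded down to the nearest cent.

After Purchase 1: 92 on hand, pool $644.00 (≈ $7.0000 each)
After Purchase 2: 215 on hand, pool $1,505.00 (≈ $7.0000 each)
Sale 1, sell 175: 175/215 × $1,505.00 → $1,225.00
After Purchase 3: 235 on hand, pool $2,230.00 (≈ $9.4894 each)
Sale 2, sell 170: 170/235 × $2,230.00 → $1,613.19
Total COGS = $1,225.00 + $1,613.19 = $2,838.19
Ending inventory (cost pool remaining) = $616.81
Check: goods available $3,455.00 = COGS $2,838.19 + ending $616.81

COGS = $2,838.19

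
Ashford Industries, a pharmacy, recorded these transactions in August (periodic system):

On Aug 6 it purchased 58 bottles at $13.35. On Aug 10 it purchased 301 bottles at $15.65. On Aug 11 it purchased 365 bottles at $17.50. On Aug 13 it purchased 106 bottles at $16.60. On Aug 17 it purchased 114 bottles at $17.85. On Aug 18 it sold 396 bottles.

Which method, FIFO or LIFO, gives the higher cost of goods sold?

FIFO COGS: 58 @ $13.35 + 301 @ $15.65 + 37 @ $17.50 = $6,132.45
LIFO COGS: 114 @ $17.85 + 106 @ $16.60 + 176 @ $17.50 = $6,874.50

LIFO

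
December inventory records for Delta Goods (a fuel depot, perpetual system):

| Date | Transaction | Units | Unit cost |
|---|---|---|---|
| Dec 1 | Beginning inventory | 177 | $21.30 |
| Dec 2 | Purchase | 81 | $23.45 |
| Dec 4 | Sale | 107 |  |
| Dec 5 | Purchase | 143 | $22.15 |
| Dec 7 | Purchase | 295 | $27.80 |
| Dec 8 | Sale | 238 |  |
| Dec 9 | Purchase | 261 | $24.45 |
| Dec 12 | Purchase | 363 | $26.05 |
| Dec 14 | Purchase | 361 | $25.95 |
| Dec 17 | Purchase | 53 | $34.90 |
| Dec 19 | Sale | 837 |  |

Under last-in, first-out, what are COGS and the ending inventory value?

COGS = $31,210.45; ending inventory = $12,882.80

Dec 4, 107 sold [LIFO — newest first]: 81 @ $23.45 + 26 @ $21.30 = $2,453.25
Dec 8, 238 sold [LIFO — newest first]: 238 @ $27.80 = $6,616.40
Dec 19, 837 sold [LIFO — newest first]: 53 @ $34.90 + 361 @ $25.95 + 363 @ $26.05 + 60 @ $24.45 = $22,140.80
Total COGS = $2,453.25 + $6,616.40 + $22,140.80 = $31,210.45
Ending inventory: 151 @ $21.30 + 143 @ $22.15 + 57 @ $27.80 + 201 @ $24.45 = $12,882.80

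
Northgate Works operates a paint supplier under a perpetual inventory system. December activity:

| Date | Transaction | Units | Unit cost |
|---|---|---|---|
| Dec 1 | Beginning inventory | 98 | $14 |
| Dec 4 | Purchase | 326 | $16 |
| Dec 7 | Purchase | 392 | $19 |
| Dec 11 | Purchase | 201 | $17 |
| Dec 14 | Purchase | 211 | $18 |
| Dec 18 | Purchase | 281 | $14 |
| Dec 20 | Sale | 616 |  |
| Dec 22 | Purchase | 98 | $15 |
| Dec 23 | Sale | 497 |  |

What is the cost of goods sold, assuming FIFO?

Dec 20, 616 sold [FIFO — oldest first]: 98 @ $14 + 326 @ $16 + 192 @ $19 = $10,236
Dec 23, 497 sold [FIFO — oldest first]: 200 @ $19 + 201 @ $17 + 96 @ $18 = $8,945
Total COGS = $10,236 + $8,945 = $19,181
Ending inventory: 115 @ $18 + 281 @ $14 + 98 @ $15 = $7,474

COGS = $19,181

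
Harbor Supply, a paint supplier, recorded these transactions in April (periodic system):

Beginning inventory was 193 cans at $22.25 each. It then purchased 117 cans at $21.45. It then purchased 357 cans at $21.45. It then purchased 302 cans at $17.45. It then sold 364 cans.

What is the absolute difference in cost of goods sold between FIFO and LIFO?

$1,362.40

FIFO COGS: 193 @ $22.25 + 117 @ $21.45 + 54 @ $21.45 = $7,962.20
LIFO COGS: 302 @ $17.45 + 62 @ $21.45 = $6,599.80
Difference = |$7,962.20 − $6,599.80| = $1,362.40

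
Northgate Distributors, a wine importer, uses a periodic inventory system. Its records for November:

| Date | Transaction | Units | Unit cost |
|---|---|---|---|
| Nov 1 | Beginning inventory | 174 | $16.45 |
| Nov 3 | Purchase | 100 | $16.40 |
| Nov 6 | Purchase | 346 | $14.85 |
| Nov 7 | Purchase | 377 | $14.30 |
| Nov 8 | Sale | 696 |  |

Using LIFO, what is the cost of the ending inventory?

Ending inventory = $4,903.25

Nov 8, 696 sold [LIFO — newest first]: 377 @ $14.30 + 319 @ $14.85 = $10,128.25
Ending inventory: 174 @ $16.45 + 100 @ $16.40 + 27 @ $14.85 = $4,903.25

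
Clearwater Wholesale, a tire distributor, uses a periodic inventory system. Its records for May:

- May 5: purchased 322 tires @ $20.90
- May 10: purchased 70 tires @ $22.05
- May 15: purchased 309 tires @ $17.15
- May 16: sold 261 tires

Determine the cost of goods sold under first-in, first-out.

COGS = $5,454.90

May 16, 261 sold [FIFO — oldest first]: 261 @ $20.90 = $5,454.90
Ending inventory: 61 @ $20.90 + 70 @ $22.05 + 309 @ $17.15 = $8,117.75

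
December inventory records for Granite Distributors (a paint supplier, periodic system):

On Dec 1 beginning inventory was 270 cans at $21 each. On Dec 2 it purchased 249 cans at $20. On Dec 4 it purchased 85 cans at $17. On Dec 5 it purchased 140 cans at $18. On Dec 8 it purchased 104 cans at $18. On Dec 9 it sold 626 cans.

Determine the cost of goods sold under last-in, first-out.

COGS = $11,825

Dec 9, 626 sold [LIFO — newest first]: 104 @ $18 + 140 @ $18 + 85 @ $17 + 249 @ $20 + 48 @ $21 = $11,825
Ending inventory: 222 @ $21 = $4,662
Check: goods available $16,487 = COGS $11,825 + ending $4,662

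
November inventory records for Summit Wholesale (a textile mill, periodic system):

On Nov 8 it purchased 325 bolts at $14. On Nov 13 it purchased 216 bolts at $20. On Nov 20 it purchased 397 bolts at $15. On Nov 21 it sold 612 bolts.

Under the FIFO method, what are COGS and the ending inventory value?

Nov 21, 612 sold [FIFO — oldest first]: 325 @ $14 + 216 @ $20 + 71 @ $15 = $9,935
Ending inventory: 326 @ $15 = $4,890
Check: goods available $14,825 = COGS $9,935 + ending $4,890

COGS = $9,935; ending inventory = $4,890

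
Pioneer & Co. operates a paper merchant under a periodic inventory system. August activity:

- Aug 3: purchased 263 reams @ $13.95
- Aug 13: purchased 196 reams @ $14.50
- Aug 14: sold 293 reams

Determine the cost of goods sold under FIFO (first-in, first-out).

Aug 14, 293 sold [FIFO — oldest first]: 263 @ $13.95 + 30 @ $14.50 = $4,103.85
Ending inventory: 166 @ $14.50 = $2,407.00
Check: goods available $6,510.85 = COGS $4,103.85 + ending $2,407.00

COGS = $4,103.85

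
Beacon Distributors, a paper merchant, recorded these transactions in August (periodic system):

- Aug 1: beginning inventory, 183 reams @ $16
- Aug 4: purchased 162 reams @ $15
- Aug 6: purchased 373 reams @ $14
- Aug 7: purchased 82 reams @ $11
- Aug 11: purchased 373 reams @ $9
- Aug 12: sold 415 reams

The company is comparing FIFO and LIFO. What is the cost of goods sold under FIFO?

FIFO COGS: 183 @ $16 + 162 @ $15 + 70 @ $14 = $6,338
LIFO COGS: 373 @ $9 + 42 @ $11 = $3,819

COGS = $6,338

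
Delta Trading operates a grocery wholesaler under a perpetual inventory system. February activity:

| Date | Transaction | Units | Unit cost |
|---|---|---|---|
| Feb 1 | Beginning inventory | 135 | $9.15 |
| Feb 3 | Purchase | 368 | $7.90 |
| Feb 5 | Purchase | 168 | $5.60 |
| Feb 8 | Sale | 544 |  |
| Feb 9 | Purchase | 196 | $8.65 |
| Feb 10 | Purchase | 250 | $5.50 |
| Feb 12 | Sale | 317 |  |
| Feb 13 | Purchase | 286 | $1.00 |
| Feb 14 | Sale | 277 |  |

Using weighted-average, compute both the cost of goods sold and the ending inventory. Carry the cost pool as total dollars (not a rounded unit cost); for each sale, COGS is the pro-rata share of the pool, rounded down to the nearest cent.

After Feb 1: 135 on hand, pool $1,235.25 (≈ $9.1500 each)
After Feb 3: 503 on hand, pool $4,142.45 (≈ $8.2355 each)
After Feb 5: 671 on hand, pool $5,083.25 (≈ $7.5756 each)
Feb 8, sell 544: 544/671 × $5,083.25 → $4,121.14
After Feb 9: 323 on hand, pool $2,657.51 (≈ $8.2276 each)
After Feb 10: 573 on hand, pool $4,032.51 (≈ $7.0375 each)
Feb 12, sell 317: 317/573 × $4,032.51 → $2,230.89
After Feb 13: 542 on hand, pool $2,087.62 (≈ $3.8517 each)
Feb 14, sell 277: 277/542 × $2,087.62 → $1,066.92
Total COGS = $4,121.14 + $2,230.89 + $1,066.92 = $7,418.95
Ending inventory (cost pool remaining) = $1,020.70

COGS = $7,418.95; ending inventory = $1,020.70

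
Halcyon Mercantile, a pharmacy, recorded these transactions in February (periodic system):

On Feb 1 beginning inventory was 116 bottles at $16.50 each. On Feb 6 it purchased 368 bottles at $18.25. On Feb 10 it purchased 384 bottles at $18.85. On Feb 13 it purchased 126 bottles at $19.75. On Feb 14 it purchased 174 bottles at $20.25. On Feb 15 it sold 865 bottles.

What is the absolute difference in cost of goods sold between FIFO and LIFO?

FIFO COGS: 116 @ $16.50 + 368 @ $18.25 + 381 @ $18.85 = $15,811.85
LIFO COGS: 174 @ $20.25 + 126 @ $19.75 + 384 @ $18.85 + 181 @ $18.25 = $16,553.65
Difference = |$15,811.85 − $16,553.65| = $741.80

$741.80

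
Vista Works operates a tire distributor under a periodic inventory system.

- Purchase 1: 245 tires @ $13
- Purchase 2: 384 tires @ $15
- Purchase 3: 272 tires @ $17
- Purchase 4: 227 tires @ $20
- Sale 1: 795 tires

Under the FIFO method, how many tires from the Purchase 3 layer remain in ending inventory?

106

Sale 1 (795) [FIFO — oldest first]: 245 @ $13 + 384 @ $15 + 166 @ $17 = $11,767
Ending inventory: 106 @ $17 + 227 @ $20 = $6,342
Check: goods available $18,109 = COGS $11,767 + ending $6,342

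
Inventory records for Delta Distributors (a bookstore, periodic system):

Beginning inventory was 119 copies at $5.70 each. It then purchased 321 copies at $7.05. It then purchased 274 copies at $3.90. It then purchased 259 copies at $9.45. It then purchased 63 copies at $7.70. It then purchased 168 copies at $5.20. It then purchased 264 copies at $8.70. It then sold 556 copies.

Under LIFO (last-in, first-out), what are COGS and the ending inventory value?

COGS = $4,231.95; ending inventory = $5,881.05

Sale 1 (556) [LIFO — newest first]: 264 @ $8.70 + 168 @ $5.20 + 63 @ $7.70 + 61 @ $9.45 = $4,231.95
Ending inventory: 119 @ $5.70 + 321 @ $7.05 + 274 @ $3.90 + 198 @ $9.45 = $5,881.05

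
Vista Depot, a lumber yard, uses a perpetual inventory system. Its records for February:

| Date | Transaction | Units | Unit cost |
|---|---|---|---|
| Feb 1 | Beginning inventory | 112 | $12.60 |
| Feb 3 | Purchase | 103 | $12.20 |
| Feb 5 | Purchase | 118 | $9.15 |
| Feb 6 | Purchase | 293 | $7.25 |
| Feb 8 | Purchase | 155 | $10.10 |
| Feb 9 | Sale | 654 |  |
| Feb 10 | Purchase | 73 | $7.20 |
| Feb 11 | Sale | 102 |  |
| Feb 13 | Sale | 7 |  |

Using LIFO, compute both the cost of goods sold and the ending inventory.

COGS = $6,816.25; ending inventory = $1,146.60

Feb 9, 654 sold [LIFO — newest first]: 155 @ $10.10 + 293 @ $7.25 + 118 @ $9.15 + 88 @ $12.20 = $5,843.05
Feb 11, 102 sold [LIFO — newest first]: 73 @ $7.20 + 15 @ $12.20 + 14 @ $12.60 = $885.00
Feb 13, 7 sold [LIFO — newest first]: 7 @ $12.60 = $88.20
Total COGS = $5,843.05 + $885.00 + $88.20 = $6,816.25
Ending inventory: 91 @ $12.60 = $1,146.60
Check: goods available $7,962.85 = COGS $6,816.25 + ending $1,146.60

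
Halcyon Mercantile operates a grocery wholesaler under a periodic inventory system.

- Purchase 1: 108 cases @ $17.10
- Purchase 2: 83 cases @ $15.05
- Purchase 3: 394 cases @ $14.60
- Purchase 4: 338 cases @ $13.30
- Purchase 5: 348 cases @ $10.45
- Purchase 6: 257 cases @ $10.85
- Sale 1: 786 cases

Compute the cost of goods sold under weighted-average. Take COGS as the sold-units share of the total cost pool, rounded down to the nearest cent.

COGS = $10,169.02

Sale 1, sell 786: 786/1528 × $19,768.80 → $10,169.02
Ending inventory (cost pool remaining) = $9,599.78
Check: goods available $19,768.80 = COGS $10,169.02 + ending $9,599.78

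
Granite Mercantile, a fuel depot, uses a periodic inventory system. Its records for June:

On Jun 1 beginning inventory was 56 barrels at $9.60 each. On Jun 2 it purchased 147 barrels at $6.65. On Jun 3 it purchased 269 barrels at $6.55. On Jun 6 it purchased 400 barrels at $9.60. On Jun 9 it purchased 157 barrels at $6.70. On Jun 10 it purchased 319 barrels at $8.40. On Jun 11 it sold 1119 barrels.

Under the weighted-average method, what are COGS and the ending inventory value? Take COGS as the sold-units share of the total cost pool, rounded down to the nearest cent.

Jun 11, sell 1119: 1119/1348 × $10,848.60 → $9,005.62
Ending inventory (cost pool remaining) = $1,842.98
Check: goods available $10,848.60 = COGS $9,005.62 + ending $1,842.98

COGS = $9,005.62; ending inventory = $1,842.98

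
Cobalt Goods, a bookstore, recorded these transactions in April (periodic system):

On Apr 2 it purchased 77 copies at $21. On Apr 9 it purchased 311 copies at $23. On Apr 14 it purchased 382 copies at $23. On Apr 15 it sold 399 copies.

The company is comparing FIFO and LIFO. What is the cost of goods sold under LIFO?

COGS = $9,177

FIFO COGS: 77 @ $21 + 311 @ $23 + 11 @ $23 = $9,023
LIFO COGS: 382 @ $23 + 17 @ $23 = $9,177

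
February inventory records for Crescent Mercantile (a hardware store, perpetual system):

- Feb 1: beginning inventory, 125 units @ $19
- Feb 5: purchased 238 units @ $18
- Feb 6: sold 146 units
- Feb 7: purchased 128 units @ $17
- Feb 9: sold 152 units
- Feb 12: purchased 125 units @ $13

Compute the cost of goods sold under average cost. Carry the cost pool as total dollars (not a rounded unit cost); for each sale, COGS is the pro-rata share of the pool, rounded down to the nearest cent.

COGS = $5,390.80

After Feb 1: 125 on hand, pool $2,375.00 (≈ $19.0000 each)
After Feb 5: 363 on hand, pool $6,659.00 (≈ $18.3444 each)
Feb 6, sell 146: 146/363 × $6,659.00 → $2,678.27
After Feb 7: 345 on hand, pool $6,156.73 (≈ $17.8456 each)
Feb 9, sell 152: 152/345 × $6,156.73 → $2,712.53
After Feb 12: 318 on hand, pool $5,069.20 (≈ $15.9409 each)
Total COGS = $2,678.27 + $2,712.53 = $5,390.80
Ending inventory (cost pool remaining) = $5,069.20
Check: goods available $10,460.00 = COGS $5,390.80 + ending $5,069.20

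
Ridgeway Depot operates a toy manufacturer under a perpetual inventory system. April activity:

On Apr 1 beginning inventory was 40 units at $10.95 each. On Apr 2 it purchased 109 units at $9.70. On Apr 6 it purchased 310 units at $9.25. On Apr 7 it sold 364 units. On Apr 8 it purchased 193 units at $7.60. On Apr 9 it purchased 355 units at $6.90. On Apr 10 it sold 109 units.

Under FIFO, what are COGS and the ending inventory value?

COGS = $4,469.20; ending inventory = $3,809.90

Apr 7, 364 sold [FIFO — oldest first]: 40 @ $10.95 + 109 @ $9.70 + 215 @ $9.25 = $3,484.05
Apr 10, 109 sold [FIFO — oldest first]: 95 @ $9.25 + 14 @ $7.60 = $985.15
Total COGS = $3,484.05 + $985.15 = $4,469.20
Ending inventory: 179 @ $7.60 + 355 @ $6.90 = $3,809.90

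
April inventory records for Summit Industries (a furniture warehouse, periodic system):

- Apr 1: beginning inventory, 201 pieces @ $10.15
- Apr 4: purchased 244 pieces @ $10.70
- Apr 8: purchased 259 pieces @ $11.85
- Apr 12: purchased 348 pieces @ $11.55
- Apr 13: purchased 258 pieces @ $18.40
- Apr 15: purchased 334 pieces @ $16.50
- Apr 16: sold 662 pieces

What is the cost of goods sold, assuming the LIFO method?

COGS = $11,066.70

Apr 16, 662 sold [LIFO — newest first]: 334 @ $16.50 + 258 @ $18.40 + 70 @ $11.55 = $11,066.70
Ending inventory: 201 @ $10.15 + 244 @ $10.70 + 259 @ $11.85 + 278 @ $11.55 = $10,931.00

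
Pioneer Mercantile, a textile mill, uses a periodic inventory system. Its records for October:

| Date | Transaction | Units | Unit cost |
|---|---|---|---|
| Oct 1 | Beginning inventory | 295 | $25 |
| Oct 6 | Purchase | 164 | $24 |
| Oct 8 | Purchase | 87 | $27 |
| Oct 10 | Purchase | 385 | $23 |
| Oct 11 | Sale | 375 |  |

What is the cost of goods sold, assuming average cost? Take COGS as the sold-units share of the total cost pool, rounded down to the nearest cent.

Oct 11, sell 375: 375/931 × $22,515.00 → $9,068.87
Ending inventory (cost pool remaining) = $13,446.13

COGS = $9,068.87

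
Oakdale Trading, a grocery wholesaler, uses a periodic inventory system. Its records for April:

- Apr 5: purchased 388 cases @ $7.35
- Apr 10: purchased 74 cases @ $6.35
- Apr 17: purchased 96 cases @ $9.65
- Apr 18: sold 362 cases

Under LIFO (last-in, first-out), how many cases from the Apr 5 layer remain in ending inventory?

Apr 18, 362 sold [LIFO — newest first]: 96 @ $9.65 + 74 @ $6.35 + 192 @ $7.35 = $2,807.50
Ending inventory: 196 @ $7.35 = $1,440.60

196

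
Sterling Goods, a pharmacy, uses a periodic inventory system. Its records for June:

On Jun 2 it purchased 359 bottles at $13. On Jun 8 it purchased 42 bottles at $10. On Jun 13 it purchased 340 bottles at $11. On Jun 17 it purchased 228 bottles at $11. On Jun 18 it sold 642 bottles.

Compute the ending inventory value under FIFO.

Ending inventory = $3,597

Jun 18, 642 sold [FIFO — oldest first]: 359 @ $13 + 42 @ $10 + 241 @ $11 = $7,738
Ending inventory: 99 @ $11 + 228 @ $11 = $3,597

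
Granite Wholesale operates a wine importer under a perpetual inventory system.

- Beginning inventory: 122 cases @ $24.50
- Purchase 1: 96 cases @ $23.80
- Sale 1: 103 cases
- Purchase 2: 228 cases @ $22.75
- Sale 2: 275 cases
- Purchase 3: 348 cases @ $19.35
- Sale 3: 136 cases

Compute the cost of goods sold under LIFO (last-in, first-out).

COGS = $11,426.40

Sale 1 (103) [LIFO — newest first]: 96 @ $23.80 + 7 @ $24.50 = $2,456.30
Sale 2 (275) [LIFO — newest first]: 228 @ $22.75 + 47 @ $24.50 = $6,338.50
Sale 3 (136) [LIFO — newest first]: 136 @ $19.35 = $2,631.60
Total COGS = $2,456.30 + $6,338.50 + $2,631.60 = $11,426.40
Ending inventory: 68 @ $24.50 + 212 @ $19.35 = $5,768.20
Check: goods available $17,194.60 = COGS $11,426.40 + ending $5,768.20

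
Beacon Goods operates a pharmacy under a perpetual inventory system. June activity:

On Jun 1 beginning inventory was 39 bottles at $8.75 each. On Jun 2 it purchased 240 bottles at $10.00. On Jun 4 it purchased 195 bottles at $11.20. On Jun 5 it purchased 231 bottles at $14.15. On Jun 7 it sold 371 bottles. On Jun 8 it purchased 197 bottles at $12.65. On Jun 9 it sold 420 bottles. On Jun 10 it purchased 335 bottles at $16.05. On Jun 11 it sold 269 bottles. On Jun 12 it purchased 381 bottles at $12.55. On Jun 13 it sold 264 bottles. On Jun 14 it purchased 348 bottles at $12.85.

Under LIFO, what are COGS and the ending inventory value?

Jun 7, 371 sold [LIFO — newest first]: 231 @ $14.15 + 140 @ $11.20 = $4,836.65
Jun 9, 420 sold [LIFO — newest first]: 197 @ $12.65 + 55 @ $11.20 + 168 @ $10.00 = $4,788.05
Jun 11, 269 sold [LIFO — newest first]: 269 @ $16.05 = $4,317.45
Jun 13, 264 sold [LIFO — newest first]: 264 @ $12.55 = $3,313.20
Total COGS = $4,836.65 + $4,788.05 + $4,317.45 + $3,313.20 = $17,255.35
Ending inventory: 39 @ $8.75 + 72 @ $10.00 + 66 @ $16.05 + 117 @ $12.55 + 348 @ $12.85 = $8,060.70

COGS = $17,255.35; ending inventory = $8,060.70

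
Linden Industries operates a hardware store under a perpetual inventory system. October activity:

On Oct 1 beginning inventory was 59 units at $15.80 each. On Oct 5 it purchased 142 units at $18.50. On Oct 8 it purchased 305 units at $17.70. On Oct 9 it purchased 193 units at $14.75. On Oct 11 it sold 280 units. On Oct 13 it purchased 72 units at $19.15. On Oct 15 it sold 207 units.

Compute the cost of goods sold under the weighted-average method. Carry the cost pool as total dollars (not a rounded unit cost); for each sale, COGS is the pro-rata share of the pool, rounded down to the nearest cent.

COGS = $8,292.94

After Oct 1: 59 on hand, pool $932.20 (≈ $15.8000 each)
After Oct 5: 201 on hand, pool $3,559.20 (≈ $17.7075 each)
After Oct 8: 506 on hand, pool $8,957.70 (≈ $17.7030 each)
After Oct 9: 699 on hand, pool $11,804.45 (≈ $16.8876 each)
Oct 11, sell 280: 280/699 × $11,804.45 → $4,728.53
After Oct 13: 491 on hand, pool $8,454.72 (≈ $17.2194 each)
Oct 15, sell 207: 207/491 × $8,454.72 → $3,564.41
Total COGS = $4,728.53 + $3,564.41 = $8,292.94
Ending inventory (cost pool remaining) = $4,890.31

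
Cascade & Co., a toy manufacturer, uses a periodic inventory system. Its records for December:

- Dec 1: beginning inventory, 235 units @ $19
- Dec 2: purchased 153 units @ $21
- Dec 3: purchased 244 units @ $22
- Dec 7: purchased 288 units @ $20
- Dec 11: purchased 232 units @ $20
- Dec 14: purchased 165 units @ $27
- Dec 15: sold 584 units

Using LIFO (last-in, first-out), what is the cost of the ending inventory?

Ending inventory = $15,066

Dec 15, 584 sold [LIFO — newest first]: 165 @ $27 + 232 @ $20 + 187 @ $20 = $12,835
Ending inventory: 235 @ $19 + 153 @ $21 + 244 @ $22 + 101 @ $20 = $15,066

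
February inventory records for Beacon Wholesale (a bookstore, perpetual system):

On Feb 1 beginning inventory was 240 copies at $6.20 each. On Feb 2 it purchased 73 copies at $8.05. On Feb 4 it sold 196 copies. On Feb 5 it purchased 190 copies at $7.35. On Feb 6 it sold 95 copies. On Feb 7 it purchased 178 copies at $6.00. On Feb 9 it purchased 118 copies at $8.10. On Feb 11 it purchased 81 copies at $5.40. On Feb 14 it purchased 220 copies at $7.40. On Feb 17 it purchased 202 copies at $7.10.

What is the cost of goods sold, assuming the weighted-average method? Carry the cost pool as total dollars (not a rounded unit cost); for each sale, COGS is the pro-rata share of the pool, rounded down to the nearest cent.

After Feb 1: 240 on hand, pool $1,488.00 (≈ $6.2000 each)
After Feb 2: 313 on hand, pool $2,075.65 (≈ $6.6315 each)
Feb 4, sell 196: 196/313 × $2,075.65 → $1,299.76
After Feb 5: 307 on hand, pool $2,172.39 (≈ $7.0762 each)
Feb 6, sell 95: 95/307 × $2,172.39 → $672.23
After Feb 7: 390 on hand, pool $2,568.16 (≈ $6.5850 each)
After Feb 9: 508 on hand, pool $3,523.96 (≈ $6.9369 each)
After Feb 11: 589 on hand, pool $3,961.36 (≈ $6.7256 each)
After Feb 14: 809 on hand, pool $5,589.36 (≈ $6.9090 each)
After Feb 17: 1011 on hand, pool $7,023.56 (≈ $6.9471 each)
Total COGS = $1,299.76 + $672.23 = $1,971.99
Ending inventory (cost pool remaining) = $7,023.56
Check: goods available $8,995.55 = COGS $1,971.99 + ending $7,023.56

COGS = $1,971.99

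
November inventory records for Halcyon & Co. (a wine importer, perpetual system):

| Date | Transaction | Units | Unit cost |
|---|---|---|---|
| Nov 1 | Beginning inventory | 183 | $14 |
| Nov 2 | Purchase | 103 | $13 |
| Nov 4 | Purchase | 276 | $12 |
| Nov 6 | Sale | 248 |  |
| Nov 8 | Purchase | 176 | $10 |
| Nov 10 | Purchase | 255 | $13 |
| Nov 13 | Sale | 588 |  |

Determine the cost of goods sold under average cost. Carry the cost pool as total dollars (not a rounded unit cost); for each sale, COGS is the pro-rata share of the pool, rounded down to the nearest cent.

COGS = $10,369.21

After Nov 1: 183 on hand, pool $2,562.00 (≈ $14.0000 each)
After Nov 2: 286 on hand, pool $3,901.00 (≈ $13.6399 each)
After Nov 4: 562 on hand, pool $7,213.00 (≈ $12.8345 each)
Nov 6, sell 248: 248/562 × $7,213.00 → $3,182.96
After Nov 8: 490 on hand, pool $5,790.04 (≈ $11.8164 each)
After Nov 10: 745 on hand, pool $9,105.04 (≈ $12.2215 each)
Nov 13, sell 588: 588/745 × $9,105.04 → $7,186.25
Total COGS = $3,182.96 + $7,186.25 = $10,369.21
Ending inventory (cost pool remaining) = $1,918.79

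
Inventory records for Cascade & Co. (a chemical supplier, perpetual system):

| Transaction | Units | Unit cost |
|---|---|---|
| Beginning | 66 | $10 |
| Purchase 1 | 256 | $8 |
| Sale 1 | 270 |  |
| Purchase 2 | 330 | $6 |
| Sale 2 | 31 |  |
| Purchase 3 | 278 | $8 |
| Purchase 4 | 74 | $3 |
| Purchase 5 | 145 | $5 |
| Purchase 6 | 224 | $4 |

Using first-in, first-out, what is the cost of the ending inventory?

Ending inventory = $6,215

Sale 1 (270) [FIFO — oldest first]: 66 @ $10 + 204 @ $8 = $2,292
Sale 2 (31) [FIFO — oldest first]: 31 @ $8 = $248
Total COGS = $2,292 + $248 = $2,540
Ending inventory: 21 @ $8 + 330 @ $6 + 278 @ $8 + 74 @ $3 + 145 @ $5 + 224 @ $4 = $6,215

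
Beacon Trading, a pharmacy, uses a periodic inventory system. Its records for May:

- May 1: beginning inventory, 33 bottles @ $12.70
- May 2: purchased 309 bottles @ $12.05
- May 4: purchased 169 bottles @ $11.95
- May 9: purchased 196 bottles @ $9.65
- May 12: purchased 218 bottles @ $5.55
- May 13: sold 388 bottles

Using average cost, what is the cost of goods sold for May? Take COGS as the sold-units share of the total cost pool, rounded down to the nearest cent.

May 13, sell 388: 388/925 × $9,263.40 → $3,885.62
Ending inventory (cost pool remaining) = $5,377.78
Check: goods available $9,263.40 = COGS $3,885.62 + ending $5,377.78

COGS = $3,885.62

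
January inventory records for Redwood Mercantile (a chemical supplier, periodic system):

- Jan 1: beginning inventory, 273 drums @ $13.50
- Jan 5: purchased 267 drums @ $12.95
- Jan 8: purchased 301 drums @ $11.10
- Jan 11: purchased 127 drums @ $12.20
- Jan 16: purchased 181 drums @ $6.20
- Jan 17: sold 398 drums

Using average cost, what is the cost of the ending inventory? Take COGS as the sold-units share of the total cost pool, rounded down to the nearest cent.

Ending inventory = $8,598.82

Jan 17, sell 398: 398/1149 × $13,155.85 → $4,557.03
Ending inventory (cost pool remaining) = $8,598.82
Check: goods available $13,155.85 = COGS $4,557.03 + ending $8,598.82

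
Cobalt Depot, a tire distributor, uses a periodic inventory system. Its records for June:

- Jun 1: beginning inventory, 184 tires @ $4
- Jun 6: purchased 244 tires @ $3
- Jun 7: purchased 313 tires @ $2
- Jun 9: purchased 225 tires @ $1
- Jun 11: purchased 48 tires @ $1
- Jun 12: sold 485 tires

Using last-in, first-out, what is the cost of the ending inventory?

Jun 12, 485 sold [LIFO — newest first]: 48 @ $1 + 225 @ $1 + 212 @ $2 = $697
Ending inventory: 184 @ $4 + 244 @ $3 + 101 @ $2 = $1,670

Ending inventory = $1,670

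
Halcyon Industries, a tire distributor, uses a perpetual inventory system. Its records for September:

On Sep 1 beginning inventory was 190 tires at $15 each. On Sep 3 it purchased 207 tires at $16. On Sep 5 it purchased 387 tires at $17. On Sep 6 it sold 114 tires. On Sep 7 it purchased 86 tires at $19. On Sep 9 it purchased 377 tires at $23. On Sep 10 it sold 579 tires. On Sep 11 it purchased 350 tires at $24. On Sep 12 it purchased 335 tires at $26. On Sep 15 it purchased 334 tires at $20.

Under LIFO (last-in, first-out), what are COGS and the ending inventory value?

Sep 6, 114 sold [LIFO — newest first]: 114 @ $17 = $1,938
Sep 10, 579 sold [LIFO — newest first]: 377 @ $23 + 86 @ $19 + 116 @ $17 = $12,277
Total COGS = $1,938 + $12,277 = $14,215
Ending inventory: 190 @ $15 + 207 @ $16 + 157 @ $17 + 350 @ $24 + 335 @ $26 + 334 @ $20 = $32,621
Check: goods available $46,836 = COGS $14,215 + ending $32,621

COGS = $14,215; ending inventory = $32,621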